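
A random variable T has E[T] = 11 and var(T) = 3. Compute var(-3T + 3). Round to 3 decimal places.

27.000

var(-3T + 3) = (-3)²·var(T) = 9·3 = 27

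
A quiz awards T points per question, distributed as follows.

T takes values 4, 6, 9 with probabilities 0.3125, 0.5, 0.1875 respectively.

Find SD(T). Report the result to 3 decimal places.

E[T] = (4)(0.3125) + (6)(0.5) + (9)(0.1875) = 5.9375
E[T²] = (4)²(0.3125) + (6)²(0.5) + (9)²(0.1875) = 38.1875
V(T) = E[T²] − (E[T])² = 38.1875 − (5.9375)² = 2.93359375
SD(T) = √2.93359375 ≈ 1.713

1.713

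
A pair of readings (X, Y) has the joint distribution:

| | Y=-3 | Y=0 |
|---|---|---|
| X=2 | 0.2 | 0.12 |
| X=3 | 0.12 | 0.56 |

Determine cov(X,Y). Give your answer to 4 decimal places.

E[X] = 2.68,  E[Y] = -0.96
E[XY] = -2.28
cov(X,Y) = E[XY] − E[X]E[Y] = -2.28 − (2.68)(-0.96) = 0.2928

0.2928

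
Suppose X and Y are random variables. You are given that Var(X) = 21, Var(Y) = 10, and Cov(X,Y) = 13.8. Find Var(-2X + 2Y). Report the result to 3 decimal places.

13.600

Var(-2X + 2Y) = (-2)²·Var(X) + (2)²·Var(Y) + 2·(-2)·(2)·Cov(X,Y)
= 4·21 + 4·10 + -8·13.8 = 13.6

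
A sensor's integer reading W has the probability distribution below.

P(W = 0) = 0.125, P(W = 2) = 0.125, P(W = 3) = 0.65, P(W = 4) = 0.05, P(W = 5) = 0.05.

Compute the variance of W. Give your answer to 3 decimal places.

1.378

E[W] = (0)(0.125) + (2)(0.125) + (3)(0.65) + (4)(0.05) + (5)(0.05) = 2.65
E[W²] = (0)²(0.125) + (2)²(0.125) + (3)²(0.65) + (4)²(0.05) + (5)²(0.05) = 8.4
Var(W) = E[W²] − (E[W])² = 8.4 − (2.65)² = 1.3775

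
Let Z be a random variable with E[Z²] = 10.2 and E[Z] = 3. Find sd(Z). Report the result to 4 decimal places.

1.0954

Var(Z) = 10.2 − (3)² = 1.2
sd(Z) = √1.2 ≈ 1.0954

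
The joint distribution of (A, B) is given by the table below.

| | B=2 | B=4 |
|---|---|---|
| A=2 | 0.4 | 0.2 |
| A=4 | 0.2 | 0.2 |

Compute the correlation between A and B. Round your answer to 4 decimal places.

E[A] = 2.8,  E[B] = 2.8
E[AB] = 8
Cov(A,B) = E[AB] − E[A]E[B] = 8 − (2.8)(2.8) = 0.16
Var(A) = 0.96,  Var(B) = 0.96
ρ = 0.16 / √(0.96·0.96) ≈ 0.1667

0.1667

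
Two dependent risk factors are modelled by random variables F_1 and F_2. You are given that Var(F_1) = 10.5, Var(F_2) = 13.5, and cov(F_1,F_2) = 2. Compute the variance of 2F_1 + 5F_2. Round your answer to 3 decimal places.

419.500

Var(2F_1 + 5F_2) = (2)²·Var(F_1) + (5)²·Var(F_2) + 2·(2)·(5)·cov(F_1,F_2)
= 4·10.5 + 25·13.5 + 20·2 = 419.5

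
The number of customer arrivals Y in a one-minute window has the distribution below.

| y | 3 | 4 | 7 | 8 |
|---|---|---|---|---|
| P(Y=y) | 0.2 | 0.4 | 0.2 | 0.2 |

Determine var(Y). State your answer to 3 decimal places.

3.760

E[Y] = (3)(0.2) + (4)(0.4) + (7)(0.2) + (8)(0.2) = 5.2
E[Y²] = (3)²(0.2) + (4)²(0.4) + (7)²(0.2) + (8)²(0.2) = 30.8
var(Y) = E[Y²] − (E[Y])² = 30.8 − (5.2)² = 3.76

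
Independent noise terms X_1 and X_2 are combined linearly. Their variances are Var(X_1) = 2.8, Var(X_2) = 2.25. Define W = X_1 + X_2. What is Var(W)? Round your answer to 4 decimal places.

By independence, Var(W) = (1)²Var(X_1) + (1)²Var(X_2)
= (1)²·2.8 + (1)²·2.25 = 5.05

5.0500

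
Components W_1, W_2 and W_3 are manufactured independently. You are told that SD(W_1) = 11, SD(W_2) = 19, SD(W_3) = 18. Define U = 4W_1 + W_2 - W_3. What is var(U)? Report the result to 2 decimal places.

2621.00

var(W_1) = 121, var(W_2) = 361, var(W_3) = 324
By independence, var(U) = (4)²var(W_1) + (1)²var(W_2) + (-1)²var(W_3)
= (4)²·121 + (1)²·361 + (-1)²·324 = 2621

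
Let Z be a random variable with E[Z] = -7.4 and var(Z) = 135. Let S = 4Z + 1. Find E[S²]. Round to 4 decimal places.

E[4Z + 1] = 4·-7.4 + 1 = -28.6
var(4Z + 1) = (4)²·135 = 2160
E[S²] = var(S) + (E[S])² = 2160 + (-28.6)² = 2977.96

2977.9600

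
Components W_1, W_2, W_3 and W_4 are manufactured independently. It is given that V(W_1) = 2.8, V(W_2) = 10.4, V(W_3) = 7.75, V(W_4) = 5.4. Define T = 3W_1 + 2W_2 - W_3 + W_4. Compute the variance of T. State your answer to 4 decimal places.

79.9500

By independence, V(T) = (3)²V(W_1) + (2)²V(W_2) + (-1)²V(W_3) + (1)²V(W_4)
= (3)²·2.8 + (2)²·10.4 + (-1)²·7.75 + (1)²·5.4 = 79.95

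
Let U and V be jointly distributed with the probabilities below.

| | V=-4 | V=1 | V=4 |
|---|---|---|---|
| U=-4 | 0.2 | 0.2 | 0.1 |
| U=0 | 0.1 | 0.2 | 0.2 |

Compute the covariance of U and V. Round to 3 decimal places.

1.600

E[U] = -2,  E[V] = 0.4
E[UV] = 0.8
Cov(U,V) = E[UV] − E[U]E[V] = 0.8 − (-2)(0.4) = 1.6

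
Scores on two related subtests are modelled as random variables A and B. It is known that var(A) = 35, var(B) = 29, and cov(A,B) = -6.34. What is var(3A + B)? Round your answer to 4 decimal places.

305.9600

var(3A + B) = (3)²·var(A) + (1)²·var(B) + 2·(3)·(1)·cov(A,B)
= 9·35 + 1·29 + 6·-6.34 = 305.96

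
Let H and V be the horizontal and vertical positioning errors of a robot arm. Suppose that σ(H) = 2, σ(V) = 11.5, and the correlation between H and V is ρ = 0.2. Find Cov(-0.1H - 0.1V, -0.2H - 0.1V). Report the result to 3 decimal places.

1.541

Var(H) = (2)² = 4;  Var(V) = (11.5)² = 132.25
Cov(H,V) = ρ·σ(H)·σ(V) = 0.2·2·11.5 = 4.6
Cov(-0.1H - 0.1V, -0.2H - 0.1V) = (-0.1)(-0.2)Var(H) + (-0.1)(-0.1)Var(V) + [(-0.1)(-0.1) + (-0.1)(-0.2)]Cov(H,V)
= 0.02·4 + 0.01·132.25 + 0.03·4.6 = 1.5405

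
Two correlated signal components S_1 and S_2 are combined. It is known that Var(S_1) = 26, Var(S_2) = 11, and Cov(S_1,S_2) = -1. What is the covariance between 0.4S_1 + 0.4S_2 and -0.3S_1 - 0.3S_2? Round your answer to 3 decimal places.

Cov(0.4S_1 + 0.4S_2, -0.3S_1 - 0.3S_2) = (0.4)(-0.3)Var(S_1) + (0.4)(-0.3)Var(S_2) + [(0.4)(-0.3) + (0.4)(-0.3)]Cov(S_1,S_2)
= -0.12·26 + -0.12·11 + -0.24·-1 = -4.2

-4.200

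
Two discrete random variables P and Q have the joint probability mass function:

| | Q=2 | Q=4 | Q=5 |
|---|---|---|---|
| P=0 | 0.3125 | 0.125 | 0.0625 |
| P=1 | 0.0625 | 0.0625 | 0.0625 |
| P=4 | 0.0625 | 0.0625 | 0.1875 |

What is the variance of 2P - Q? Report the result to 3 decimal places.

E[P] = 1.4375,  E[Q] = 3.4375,  E[PQ] = 5.9375
V(P) = 5.1875 − (1.4375)² = 3.12109375;  V(Q) = 13.5625 − (3.4375)² = 1.74609375
cov(P,Q) = 5.9375 − (1.4375)(3.4375) = 0.99609375
V(2P - Q) = (2)²·3.12109375 + (-1)²·1.74609375 + 2·(2)·(-1)·0.99609375 = 10.24609375

10.246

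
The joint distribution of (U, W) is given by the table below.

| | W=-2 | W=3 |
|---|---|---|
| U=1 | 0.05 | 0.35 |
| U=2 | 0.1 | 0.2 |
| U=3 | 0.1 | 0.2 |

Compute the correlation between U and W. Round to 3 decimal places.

-0.209

E[U] = 1.9,  E[W] = 1.75
E[UW] = 2.95
cov(U,W) = E[UW] − E[U]E[W] = 2.95 − (1.9)(1.75) = -0.375
V(U) = 0.69,  V(W) = 4.6875
ρ = -0.375 / √(0.69·4.6875) ≈ -0.209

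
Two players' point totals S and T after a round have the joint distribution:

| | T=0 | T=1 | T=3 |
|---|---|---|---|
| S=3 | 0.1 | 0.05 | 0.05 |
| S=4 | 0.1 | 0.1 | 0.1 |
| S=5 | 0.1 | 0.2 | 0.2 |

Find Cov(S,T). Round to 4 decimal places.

0.1800

E[S] = 4.3,  E[T] = 1.4
E[ST] = 6.2
Cov(S,T) = E[ST] − E[S]E[T] = 6.2 − (4.3)(1.4) = 0.18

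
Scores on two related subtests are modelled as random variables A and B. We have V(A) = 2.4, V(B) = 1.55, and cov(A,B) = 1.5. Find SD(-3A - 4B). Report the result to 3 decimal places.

9.077

V(-3A - 4B) = (-3)²·V(A) + (-4)²·V(B) + 2·(-3)·(-4)·cov(A,B)
= 9·2.4 + 16·1.55 + 24·1.5 = 82.4
SD(-3A - 4B) = √82.4 ≈ 9.077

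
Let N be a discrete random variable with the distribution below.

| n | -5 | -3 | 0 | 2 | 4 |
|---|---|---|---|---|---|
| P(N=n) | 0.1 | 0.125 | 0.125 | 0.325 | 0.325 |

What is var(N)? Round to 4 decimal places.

8.9694

E[N] = (-5)(0.1) + (-3)(0.125) + (0)(0.125) + (2)(0.325) + (4)(0.325) = 1.075
E[N²] = (-5)²(0.1) + (-3)²(0.125) + (0)²(0.125) + (2)²(0.325) + (4)²(0.325) = 10.125
var(N) = E[N²] − (E[N])² = 10.125 − (1.075)² = 8.969375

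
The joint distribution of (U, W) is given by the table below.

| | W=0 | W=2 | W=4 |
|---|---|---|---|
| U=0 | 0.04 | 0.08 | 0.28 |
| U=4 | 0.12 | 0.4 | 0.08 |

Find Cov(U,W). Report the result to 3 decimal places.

E[U] = 2.4,  E[W] = 2.4
E[UW] = 4.48
Cov(U,W) = E[UW] − E[U]E[W] = 4.48 − (2.4)(2.4) = -1.28

-1.280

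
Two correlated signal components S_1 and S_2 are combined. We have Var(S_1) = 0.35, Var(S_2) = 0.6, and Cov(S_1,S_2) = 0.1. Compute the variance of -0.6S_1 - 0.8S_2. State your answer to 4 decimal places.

Var(-0.6S_1 - 0.8S_2) = (-0.6)²·Var(S_1) + (-0.8)²·Var(S_2) + 2·(-0.6)·(-0.8)·Cov(S_1,S_2)
= 0.36·0.35 + 0.64·0.6 + 0.96·0.1 = 0.606

0.6060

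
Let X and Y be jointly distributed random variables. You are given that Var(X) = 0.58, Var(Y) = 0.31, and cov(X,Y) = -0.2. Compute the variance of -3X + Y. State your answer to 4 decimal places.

6.7300

Var(-3X + Y) = (-3)²·Var(X) + (1)²·Var(Y) + 2·(-3)·(1)·cov(X,Y)
= 9·0.58 + 1·0.31 + -6·-0.2 = 6.73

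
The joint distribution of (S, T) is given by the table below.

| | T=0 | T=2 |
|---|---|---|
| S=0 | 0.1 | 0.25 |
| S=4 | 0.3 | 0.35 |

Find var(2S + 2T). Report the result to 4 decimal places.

15.8400

E[S] = 2.6,  E[T] = 1.2,  E[ST] = 2.8
var(S) = 10.4 − (2.6)² = 3.64;  var(T) = 2.4 − (1.2)² = 0.96
cov(S,T) = 2.8 − (2.6)(1.2) = -0.32
var(2S + 2T) = (2)²·3.64 + (2)²·0.96 + 2·(2)·(2)·-0.32 = 15.84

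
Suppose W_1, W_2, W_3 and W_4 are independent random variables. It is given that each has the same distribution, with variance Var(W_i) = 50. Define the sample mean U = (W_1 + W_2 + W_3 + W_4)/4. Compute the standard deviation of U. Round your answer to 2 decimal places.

3.54

By independence, Var(U) = (0.25)²Var(W_1) + (0.25)²Var(W_2) + (0.25)²Var(W_3) + (0.25)²Var(W_4)
= (0.25)²·50 + (0.25)²·50 + (0.25)²·50 + (0.25)²·50 = 12.5
sd(U) = √12.5 ≈ 3.54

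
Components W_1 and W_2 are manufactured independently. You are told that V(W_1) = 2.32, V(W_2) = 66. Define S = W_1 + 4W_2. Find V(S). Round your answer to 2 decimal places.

By independence, V(S) = (1)²V(W_1) + (4)²V(W_2)
= (1)²·2.32 + (4)²·66 = 1058.32

1058.32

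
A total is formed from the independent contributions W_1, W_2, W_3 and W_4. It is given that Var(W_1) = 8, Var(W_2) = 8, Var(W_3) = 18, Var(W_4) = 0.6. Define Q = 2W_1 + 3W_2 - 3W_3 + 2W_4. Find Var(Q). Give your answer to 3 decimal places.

By independence, Var(Q) = (2)²Var(W_1) + (3)²Var(W_2) + (-3)²Var(W_3) + (2)²Var(W_4)
= (2)²·8 + (3)²·8 + (-3)²·18 + (2)²·0.6 = 268.4

268.400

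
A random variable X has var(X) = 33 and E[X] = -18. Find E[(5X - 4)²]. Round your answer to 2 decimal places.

E[5X - 4] = 5·-18 − 4 = -94
var(5X - 4) = (5)²·33 = 825
E[(5X - 4)²] = var((5X - 4)) + (E[(5X - 4)])² = 825 + (-94)² = 9661

9661.00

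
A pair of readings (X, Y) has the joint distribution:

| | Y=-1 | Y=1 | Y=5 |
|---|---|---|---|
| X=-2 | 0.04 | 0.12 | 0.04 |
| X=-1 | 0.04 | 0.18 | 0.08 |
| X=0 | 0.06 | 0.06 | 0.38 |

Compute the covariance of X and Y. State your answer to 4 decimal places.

0.8040

E[X] = -0.7,  E[Y] = 2.72
E[XY] = -1.1
cov(X,Y) = E[XY] − E[X]E[Y] = -1.1 − (-0.7)(2.72) = 0.804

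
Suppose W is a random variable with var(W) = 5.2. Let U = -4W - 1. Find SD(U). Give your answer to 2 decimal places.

var(-4W - 1) = (-4)²·5.2 = 83.2
SD(U) = √83.2 ≈ 9.12

9.12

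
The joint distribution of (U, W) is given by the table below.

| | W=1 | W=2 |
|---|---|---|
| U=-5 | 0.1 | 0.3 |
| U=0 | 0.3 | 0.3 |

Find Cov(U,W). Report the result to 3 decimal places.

E[U] = -2,  E[W] = 1.6
E[UW] = -3.5
Cov(U,W) = E[UW] − E[U]E[W] = -3.5 − (-2)(1.6) = -0.3

-0.300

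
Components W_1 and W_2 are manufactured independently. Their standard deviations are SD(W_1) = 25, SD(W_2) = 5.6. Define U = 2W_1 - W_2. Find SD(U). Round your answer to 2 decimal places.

50.31

V(W_1) = 625, V(W_2) = 31.36
By independence, V(U) = (2)²V(W_1) + (-1)²V(W_2)
= (2)²·625 + (-1)²·31.36 = 2531.36
SD(U) = √2531.36 ≈ 50.31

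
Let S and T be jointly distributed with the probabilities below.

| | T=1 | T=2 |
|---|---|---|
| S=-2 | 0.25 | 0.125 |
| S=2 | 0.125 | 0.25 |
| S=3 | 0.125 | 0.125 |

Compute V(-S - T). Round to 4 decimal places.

E[S] = 0.75,  E[T] = 1.5,  E[ST] = 1.375
V(S) = 5.25 − (0.75)² = 4.6875;  V(T) = 2.5 − (1.5)² = 0.25
Cov(S,T) = 1.375 − (0.75)(1.5) = 0.25
V(-S - T) = (-1)²·4.6875 + (-1)²·0.25 + 2·(-1)·(-1)·0.25 = 5.4375

5.4375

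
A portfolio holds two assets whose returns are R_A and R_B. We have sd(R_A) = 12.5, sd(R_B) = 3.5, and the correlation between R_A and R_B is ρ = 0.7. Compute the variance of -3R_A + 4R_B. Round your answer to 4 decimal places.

867.2500

Var(R_A) = (12.5)² = 156.25;  Var(R_B) = (3.5)² = 12.25
Cov(R_A,R_B) = ρ·sd(R_A)·sd(R_B) = 0.7·12.5·3.5 = 30.625
Var(-3R_A + 4R_B) = (-3)²·Var(R_A) + (4)²·Var(R_B) + 2·(-3)·(4)·Cov(R_A,R_B)
= 9·156.25 + 16·12.25 + -24·30.625 = 867.25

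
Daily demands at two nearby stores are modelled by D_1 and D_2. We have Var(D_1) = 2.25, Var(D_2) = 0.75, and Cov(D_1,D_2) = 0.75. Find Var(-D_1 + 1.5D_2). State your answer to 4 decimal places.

Var(-D_1 + 1.5D_2) = (-1)²·Var(D_1) + (1.5)²·Var(D_2) + 2·(-1)·(1.5)·Cov(D_1,D_2)
= 1·2.25 + 2.25·0.75 + -3·0.75 = 1.6875

1.6875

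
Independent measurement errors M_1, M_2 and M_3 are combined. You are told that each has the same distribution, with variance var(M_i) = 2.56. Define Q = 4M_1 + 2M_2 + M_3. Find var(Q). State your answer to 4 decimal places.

53.7600

By independence, var(Q) = (4)²var(M_1) + (2)²var(M_2) + (1)²var(M_3)
= (4)²·2.56 + (2)²·2.56 + (1)²·2.56 = 53.76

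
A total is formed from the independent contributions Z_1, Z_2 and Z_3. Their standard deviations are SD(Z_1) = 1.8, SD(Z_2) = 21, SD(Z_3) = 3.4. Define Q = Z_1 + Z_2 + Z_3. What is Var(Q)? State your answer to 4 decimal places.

455.8000

Var(Z_1) = 3.24, Var(Z_2) = 441, Var(Z_3) = 11.56
By independence, Var(Q) = (1)²Var(Z_1) + (1)²Var(Z_2) + (1)²Var(Z_3)
= (1)²·3.24 + (1)²·441 + (1)²·11.56 = 455.8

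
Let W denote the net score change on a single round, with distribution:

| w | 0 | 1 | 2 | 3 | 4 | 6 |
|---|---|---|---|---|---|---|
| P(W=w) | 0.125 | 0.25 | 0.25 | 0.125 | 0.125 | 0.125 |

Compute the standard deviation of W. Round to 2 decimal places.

1.80

E[W] = (0)(0.125) + (1)(0.25) + (2)(0.25) + (3)(0.125) + (4)(0.125) + (6)(0.125) = 2.375
E[W²] = (0)²(0.125) + (1)²(0.25) + (2)²(0.25) + (3)²(0.125) + (4)²(0.125) + (6)²(0.125) = 8.875
Var(W) = E[W²] − (E[W])² = 8.875 − (2.375)² = 3.234375
SD(W) = √3.234375 ≈ 1.80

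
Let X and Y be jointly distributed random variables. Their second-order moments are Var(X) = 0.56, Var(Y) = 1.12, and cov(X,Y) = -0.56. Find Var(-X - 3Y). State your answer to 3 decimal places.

Var(-X - 3Y) = (-1)²·Var(X) + (-3)²·Var(Y) + 2·(-1)·(-3)·cov(X,Y)
= 1·0.56 + 9·1.12 + 6·-0.56 = 7.28

7.280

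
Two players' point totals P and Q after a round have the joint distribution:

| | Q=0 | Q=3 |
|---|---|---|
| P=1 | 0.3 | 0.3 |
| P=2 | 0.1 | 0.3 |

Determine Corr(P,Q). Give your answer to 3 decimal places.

E[P] = 1.4,  E[Q] = 1.8
E[PQ] = 2.7
Cov(P,Q) = E[PQ] − E[P]E[Q] = 2.7 − (1.4)(1.8) = 0.18
Var(P) = 0.24,  Var(Q) = 2.16
ρ = 0.18 / √(0.24·2.16) ≈ 0.250

0.250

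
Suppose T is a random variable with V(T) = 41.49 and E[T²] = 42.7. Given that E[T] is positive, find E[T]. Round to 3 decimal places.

(E[T])² = E[T²] − V(T) = 42.7 − 41.49 = 1.21
E[T] = √1.21 = 1.1

1.100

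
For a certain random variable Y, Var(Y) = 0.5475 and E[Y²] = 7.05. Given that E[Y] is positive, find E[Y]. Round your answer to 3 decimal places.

2.550

(E[Y])² = E[Y²] − Var(Y) = 7.05 − 0.5475 = 6.5025
E[Y] = √6.5025 = 2.55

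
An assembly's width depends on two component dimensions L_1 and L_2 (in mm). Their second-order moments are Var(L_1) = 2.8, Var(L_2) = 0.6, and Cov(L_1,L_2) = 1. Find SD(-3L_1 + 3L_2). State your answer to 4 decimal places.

3.5496

Var(-3L_1 + 3L_2) = (-3)²·Var(L_1) + (3)²·Var(L_2) + 2·(-3)·(3)·Cov(L_1,L_2)
= 9·2.8 + 9·0.6 + -18·1 = 12.6
SD(-3L_1 + 3L_2) = √12.6 ≈ 3.5496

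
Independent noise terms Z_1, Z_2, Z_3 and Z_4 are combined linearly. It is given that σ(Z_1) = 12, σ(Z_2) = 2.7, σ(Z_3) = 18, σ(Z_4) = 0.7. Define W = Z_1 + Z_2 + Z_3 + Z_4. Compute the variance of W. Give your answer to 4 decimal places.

475.7800

Var(Z_1) = 144, Var(Z_2) = 7.29, Var(Z_3) = 324, Var(Z_4) = 0.49
By independence, Var(W) = (1)²Var(Z_1) + (1)²Var(Z_2) + (1)²Var(Z_3) + (1)²Var(Z_4)
= (1)²·144 + (1)²·7.29 + (1)²·324 + (1)²·0.49 = 475.78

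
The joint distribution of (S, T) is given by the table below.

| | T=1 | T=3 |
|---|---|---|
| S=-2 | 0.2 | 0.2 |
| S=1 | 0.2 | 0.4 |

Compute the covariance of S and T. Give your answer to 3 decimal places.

0.240

E[S] = -0.2,  E[T] = 2.2
E[ST] = -0.2
Cov(S,T) = E[ST] − E[S]E[T] = -0.2 − (-0.2)(2.2) = 0.24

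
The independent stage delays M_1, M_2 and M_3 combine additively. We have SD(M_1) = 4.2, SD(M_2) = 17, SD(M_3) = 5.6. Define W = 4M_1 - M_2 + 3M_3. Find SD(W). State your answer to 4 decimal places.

29.2144

V(M_1) = 17.64, V(M_2) = 289, V(M_3) = 31.36
By independence, V(W) = (4)²V(M_1) + (-1)²V(M_2) + (3)²V(M_3)
= (4)²·17.64 + (-1)²·289 + (3)²·31.36 = 853.48
SD(W) = √853.48 ≈ 29.2144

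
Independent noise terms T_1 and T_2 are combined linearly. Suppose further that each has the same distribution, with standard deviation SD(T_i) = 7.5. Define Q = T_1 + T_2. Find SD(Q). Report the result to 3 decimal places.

10.607

Var(T_i) = (7.5)² = 56.25
By independence, Var(Q) = (1)²Var(T_1) + (1)²Var(T_2)
= (1)²·56.25 + (1)²·56.25 = 112.5
SD(Q) = √112.5 ≈ 10.607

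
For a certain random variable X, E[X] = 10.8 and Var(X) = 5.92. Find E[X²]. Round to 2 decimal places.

122.56

E[X²] = Var(X) + (E[X])² = 5.92 + (10.8)² = 122.56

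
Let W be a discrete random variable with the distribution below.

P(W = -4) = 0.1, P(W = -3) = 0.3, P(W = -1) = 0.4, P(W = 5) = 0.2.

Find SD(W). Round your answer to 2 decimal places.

3.03

E[W] = (-4)(0.1) + (-3)(0.3) + (-1)(0.4) + (5)(0.2) = -0.7
E[W²] = (-4)²(0.1) + (-3)²(0.3) + (-1)²(0.4) + (5)²(0.2) = 9.7
Var(W) = E[W²] − (E[W])² = 9.7 − (-0.7)² = 9.21
SD(W) = √9.21 ≈ 3.03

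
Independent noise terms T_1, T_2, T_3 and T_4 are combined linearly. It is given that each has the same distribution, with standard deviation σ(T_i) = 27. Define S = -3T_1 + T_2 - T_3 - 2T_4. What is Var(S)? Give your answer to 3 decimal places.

Var(T_i) = (27)² = 729
By independence, Var(S) = (-3)²Var(T_1) + (1)²Var(T_2) + (-1)²Var(T_3) + (-2)²Var(T_4)
= (-3)²·729 + (1)²·729 + (-1)²·729 + (-2)²·729 = 10935

10935.000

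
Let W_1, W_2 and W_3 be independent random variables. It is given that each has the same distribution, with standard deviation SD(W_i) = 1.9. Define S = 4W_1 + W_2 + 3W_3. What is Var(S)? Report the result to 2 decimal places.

Var(W_i) = (1.9)² = 3.61
By independence, Var(S) = (4)²Var(W_1) + (1)²Var(W_2) + (3)²Var(W_3)
= (4)²·3.61 + (1)²·3.61 + (3)²·3.61 = 93.86

93.86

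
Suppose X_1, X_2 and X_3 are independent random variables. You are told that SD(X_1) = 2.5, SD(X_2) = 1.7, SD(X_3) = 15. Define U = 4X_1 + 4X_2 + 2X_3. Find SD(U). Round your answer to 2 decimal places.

Var(X_1) = 6.25, Var(X_2) = 2.89, Var(X_3) = 225
By independence, Var(U) = (4)²Var(X_1) + (4)²Var(X_2) + (2)²Var(X_3)
= (4)²·6.25 + (4)²·2.89 + (2)²·225 = 1046.24
SD(U) = √1046.24 ≈ 32.35

32.35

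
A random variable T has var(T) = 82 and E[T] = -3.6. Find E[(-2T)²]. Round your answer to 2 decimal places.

379.84

E[-2T] = -2·-3.6 = 7.2
var(-2T) = (-2)²·82 = 328
E[(-2T)²] = var((-2T)) + (E[(-2T)])² = 328 + (7.2)² = 379.84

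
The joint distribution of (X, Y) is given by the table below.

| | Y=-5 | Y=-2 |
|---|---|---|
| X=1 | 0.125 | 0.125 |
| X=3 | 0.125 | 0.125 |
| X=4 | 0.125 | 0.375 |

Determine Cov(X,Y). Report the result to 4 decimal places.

0.3750

E[X] = 3,  E[Y] = -3.125
E[XY] = -9
Cov(X,Y) = E[XY] − E[X]E[Y] = -9 − (3)(-3.125) = 0.375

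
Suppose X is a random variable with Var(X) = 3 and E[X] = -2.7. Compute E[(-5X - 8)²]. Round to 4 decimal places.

105.2500

E[-5X - 8] = -5·-2.7 − 8 = 5.5
Var(-5X - 8) = (-5)²·3 = 75
E[(-5X - 8)²] = Var((-5X - 8)) + (E[(-5X - 8)])² = 75 + (5.5)² = 105.25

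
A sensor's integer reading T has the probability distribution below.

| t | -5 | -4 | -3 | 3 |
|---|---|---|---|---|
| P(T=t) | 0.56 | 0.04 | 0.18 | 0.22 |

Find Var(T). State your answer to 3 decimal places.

10.174

E[T] = (-5)(0.56) + (-4)(0.04) + (-3)(0.18) + (3)(0.22) = -2.84
E[T²] = (-5)²(0.56) + (-4)²(0.04) + (-3)²(0.18) + (3)²(0.22) = 18.24
Var(T) = E[T²] − (E[T])² = 18.24 − (-2.84)² = 10.1744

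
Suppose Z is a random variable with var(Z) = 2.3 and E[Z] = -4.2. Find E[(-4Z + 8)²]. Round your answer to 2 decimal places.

E[-4Z + 8] = -4·-4.2 + 8 = 24.8
var(-4Z + 8) = (-4)²·2.3 = 36.8
E[(-4Z + 8)²] = var((-4Z + 8)) + (E[(-4Z + 8)])² = 36.8 + (24.8)² = 651.84

651.84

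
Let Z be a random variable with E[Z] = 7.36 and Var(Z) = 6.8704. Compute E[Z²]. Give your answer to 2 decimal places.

E[Z²] = Var(Z) + (E[Z])² = 6.8704 + (7.36)² = 61.04

61.04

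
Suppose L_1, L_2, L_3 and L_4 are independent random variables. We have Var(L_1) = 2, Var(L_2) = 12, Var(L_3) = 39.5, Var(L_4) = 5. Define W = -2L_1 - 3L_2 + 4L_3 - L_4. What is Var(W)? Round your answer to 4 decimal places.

753.0000

By independence, Var(W) = (-2)²Var(L_1) + (-3)²Var(L_2) + (4)²Var(L_3) + (-1)²Var(L_4)
= (-2)²·2 + (-3)²·12 + (4)²·39.5 + (-1)²·5 = 753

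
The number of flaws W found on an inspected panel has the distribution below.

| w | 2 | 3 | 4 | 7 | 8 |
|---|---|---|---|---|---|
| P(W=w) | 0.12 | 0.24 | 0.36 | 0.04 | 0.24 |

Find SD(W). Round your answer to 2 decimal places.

2.14

E[W] = (2)(0.12) + (3)(0.24) + (4)(0.36) + (7)(0.04) + (8)(0.24) = 4.6
E[W²] = (2)²(0.12) + (3)²(0.24) + (4)²(0.36) + (7)²(0.04) + (8)²(0.24) = 25.72
V(W) = E[W²] − (E[W])² = 25.72 − (4.6)² = 4.56
SD(W) = √4.56 ≈ 2.14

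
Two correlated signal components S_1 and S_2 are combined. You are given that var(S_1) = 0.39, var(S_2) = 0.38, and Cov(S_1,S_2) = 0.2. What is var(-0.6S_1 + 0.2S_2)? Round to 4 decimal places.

var(-0.6S_1 + 0.2S_2) = (-0.6)²·var(S_1) + (0.2)²·var(S_2) + 2·(-0.6)·(0.2)·Cov(S_1,S_2)
= 0.36·0.39 + 0.04·0.38 + -0.24·0.2 = 0.1076

0.1076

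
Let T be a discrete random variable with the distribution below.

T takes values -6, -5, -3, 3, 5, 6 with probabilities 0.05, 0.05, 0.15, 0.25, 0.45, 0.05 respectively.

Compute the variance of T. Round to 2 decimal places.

E[T] = (-6)(0.05) + (-5)(0.05) + (-3)(0.15) + (3)(0.25) + (5)(0.45) + (6)(0.05) = 2.3
E[T²] = (-6)²(0.05) + (-5)²(0.05) + (-3)²(0.15) + (3)²(0.25) + (5)²(0.45) + (6)²(0.05) = 19.7
var(T) = E[T²] − (E[T])² = 19.7 − (2.3)² = 14.41

14.41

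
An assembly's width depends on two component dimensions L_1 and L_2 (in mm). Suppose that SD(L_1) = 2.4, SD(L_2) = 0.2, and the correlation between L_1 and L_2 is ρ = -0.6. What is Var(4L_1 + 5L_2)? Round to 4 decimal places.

81.6400

Var(L_1) = (2.4)² = 5.76;  Var(L_2) = (0.2)² = 0.04
cov(L_1,L_2) = ρ·SD(L_1)·SD(L_2) = -0.6·2.4·0.2 = -0.288
Var(4L_1 + 5L_2) = (4)²·Var(L_1) + (5)²·Var(L_2) + 2·(4)·(5)·cov(L_1,L_2)
= 16·5.76 + 25·0.04 + 40·-0.288 = 81.64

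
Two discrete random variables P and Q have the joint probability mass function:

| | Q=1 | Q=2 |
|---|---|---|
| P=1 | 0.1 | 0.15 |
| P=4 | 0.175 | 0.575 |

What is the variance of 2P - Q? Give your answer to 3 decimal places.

E[P] = 3.25,  E[Q] = 1.725,  E[PQ] = 5.7
V(P) = 12.25 − (3.25)² = 1.6875;  V(Q) = 3.175 − (1.725)² = 0.199375
Cov(P,Q) = 5.7 − (3.25)(1.725) = 0.09375
V(2P - Q) = (2)²·1.6875 + (-1)²·0.199375 + 2·(2)·(-1)·0.09375 = 6.574375

6.574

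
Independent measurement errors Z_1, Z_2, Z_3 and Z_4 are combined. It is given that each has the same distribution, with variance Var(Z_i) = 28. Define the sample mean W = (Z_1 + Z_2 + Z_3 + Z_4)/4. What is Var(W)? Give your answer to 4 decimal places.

7.0000

By independence, Var(W) = (0.25)²Var(Z_1) + (0.25)²Var(Z_2) + (0.25)²Var(Z_3) + (0.25)²Var(Z_4)
= (0.25)²·28 + (0.25)²·28 + (0.25)²·28 + (0.25)²·28 = 7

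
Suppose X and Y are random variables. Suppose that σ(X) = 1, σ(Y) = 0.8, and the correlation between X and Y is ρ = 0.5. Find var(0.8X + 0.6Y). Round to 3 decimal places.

1.254

var(X) = (1)² = 1;  var(Y) = (0.8)² = 0.64
Cov(X,Y) = ρ·σ(X)·σ(Y) = 0.5·1·0.8 = 0.4
var(0.8X + 0.6Y) = (0.8)²·var(X) + (0.6)²·var(Y) + 2·(0.8)·(0.6)·Cov(X,Y)
= 0.64·1 + 0.36·0.64 + 0.96·0.4 = 1.2544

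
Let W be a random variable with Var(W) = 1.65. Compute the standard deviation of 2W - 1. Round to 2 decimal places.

Var(2W - 1) = (2)²·1.65 = 6.6
SD(2W - 1) = √6.6 ≈ 2.57

2.57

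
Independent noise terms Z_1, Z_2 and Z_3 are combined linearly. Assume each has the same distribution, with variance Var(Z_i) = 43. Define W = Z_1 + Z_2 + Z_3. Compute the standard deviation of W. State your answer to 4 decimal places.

By independence, Var(W) = (1)²Var(Z_1) + (1)²Var(Z_2) + (1)²Var(Z_3)
= (1)²·43 + (1)²·43 + (1)²·43 = 129
SD(W) = √129 ≈ 11.3578

11.3578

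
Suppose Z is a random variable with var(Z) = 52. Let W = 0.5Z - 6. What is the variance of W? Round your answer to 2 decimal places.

var(0.5Z - 6) = (0.5)²·var(Z) = 0.25·52 = 13

13.00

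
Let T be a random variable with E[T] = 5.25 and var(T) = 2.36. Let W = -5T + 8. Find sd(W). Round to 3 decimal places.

7.681

var(-5T + 8) = (-5)²·2.36 = 59
sd(W) = √59 ≈ 7.681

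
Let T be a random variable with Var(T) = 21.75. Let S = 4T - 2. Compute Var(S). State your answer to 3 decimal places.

Var(4T - 2) = (4)²·Var(T) = 16·21.75 = 348

348.000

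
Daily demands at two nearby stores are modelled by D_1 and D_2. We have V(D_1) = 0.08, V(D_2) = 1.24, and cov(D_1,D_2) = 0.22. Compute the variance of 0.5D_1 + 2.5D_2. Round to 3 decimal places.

8.320

V(0.5D_1 + 2.5D_2) = (0.5)²·V(D_1) + (2.5)²·V(D_2) + 2·(0.5)·(2.5)·cov(D_1,D_2)
= 0.25·0.08 + 6.25·1.24 + 2.5·0.22 = 8.32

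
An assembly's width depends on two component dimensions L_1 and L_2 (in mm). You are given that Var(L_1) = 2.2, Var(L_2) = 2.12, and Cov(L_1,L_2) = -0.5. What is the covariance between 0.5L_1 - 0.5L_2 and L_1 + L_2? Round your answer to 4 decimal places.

0.0400

Cov(0.5L_1 - 0.5L_2, L_1 + L_2) = (0.5)(1)Var(L_1) + (-0.5)(1)Var(L_2) + [(0.5)(1) + (-0.5)(1)]Cov(L_1,L_2)
= 0.5·2.2 + -0.5·2.12 + 0·-0.5 = 0.04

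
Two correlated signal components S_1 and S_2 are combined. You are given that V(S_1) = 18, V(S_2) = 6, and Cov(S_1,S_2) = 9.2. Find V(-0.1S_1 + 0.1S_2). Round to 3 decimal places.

0.056

V(-0.1S_1 + 0.1S_2) = (-0.1)²·V(S_1) + (0.1)²·V(S_2) + 2·(-0.1)·(0.1)·Cov(S_1,S_2)
= 0.01·18 + 0.01·6 + -0.02·9.2 = 0.056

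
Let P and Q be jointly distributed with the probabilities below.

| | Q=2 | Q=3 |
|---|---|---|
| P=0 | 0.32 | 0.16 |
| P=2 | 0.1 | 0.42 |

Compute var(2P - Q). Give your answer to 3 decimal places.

E[P] = 1.04,  E[Q] = 2.58,  E[PQ] = 2.92
var(P) = 2.08 − (1.04)² = 0.9984;  var(Q) = 6.9 − (2.58)² = 0.2436
Cov(P,Q) = 2.92 − (1.04)(2.58) = 0.2368
var(2P - Q) = (2)²·0.9984 + (-1)²·0.2436 + 2·(2)·(-1)·0.2368 = 3.29

3.290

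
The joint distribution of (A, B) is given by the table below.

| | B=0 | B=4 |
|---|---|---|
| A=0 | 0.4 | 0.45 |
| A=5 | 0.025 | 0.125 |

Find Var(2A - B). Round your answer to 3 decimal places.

13.560

E[A] = 0.75,  E[B] = 2.3,  E[AB] = 2.5
Var(A) = 3.75 − (0.75)² = 3.1875;  Var(B) = 9.2 − (2.3)² = 3.91
cov(A,B) = 2.5 − (0.75)(2.3) = 0.775
Var(2A - B) = (2)²·3.1875 + (-1)²·3.91 + 2·(2)·(-1)·0.775 = 13.56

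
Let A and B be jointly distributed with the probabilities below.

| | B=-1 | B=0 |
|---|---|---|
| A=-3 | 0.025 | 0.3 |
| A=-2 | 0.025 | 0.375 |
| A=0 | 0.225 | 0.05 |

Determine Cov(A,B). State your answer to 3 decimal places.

E[A] = -1.775,  E[B] = -0.275
E[AB] = 0.125
Cov(A,B) = E[AB] − E[A]E[B] = 0.125 − (-1.775)(-0.275) = -0.363125

-0.363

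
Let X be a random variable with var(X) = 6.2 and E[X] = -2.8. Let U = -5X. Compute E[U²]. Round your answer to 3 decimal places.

E[-5X] = -5·-2.8 = 14
var(-5X) = (-5)²·6.2 = 155
E[U²] = var(U) + (E[U])² = 155 + (14)² = 351

351.000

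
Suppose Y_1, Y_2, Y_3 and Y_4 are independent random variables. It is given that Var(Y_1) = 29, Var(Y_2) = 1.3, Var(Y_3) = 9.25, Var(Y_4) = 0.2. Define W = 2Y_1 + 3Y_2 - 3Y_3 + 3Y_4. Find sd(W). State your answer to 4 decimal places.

14.5860

By independence, Var(W) = (2)²Var(Y_1) + (3)²Var(Y_2) + (-3)²Var(Y_3) + (3)²Var(Y_4)
= (2)²·29 + (3)²·1.3 + (-3)²·9.25 + (3)²·0.2 = 212.75
sd(W) = √212.75 ≈ 14.5860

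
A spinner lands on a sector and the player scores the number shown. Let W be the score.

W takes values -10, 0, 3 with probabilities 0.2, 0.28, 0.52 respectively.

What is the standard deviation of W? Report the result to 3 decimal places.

E[W] = (-10)(0.2) + (0)(0.28) + (3)(0.52) = -0.44
E[W²] = (-10)²(0.2) + (0)²(0.28) + (3)²(0.52) = 24.68
V(W) = E[W²] − (E[W])² = 24.68 − (-0.44)² = 24.4864
σ(W) = √24.4864 ≈ 4.948

4.948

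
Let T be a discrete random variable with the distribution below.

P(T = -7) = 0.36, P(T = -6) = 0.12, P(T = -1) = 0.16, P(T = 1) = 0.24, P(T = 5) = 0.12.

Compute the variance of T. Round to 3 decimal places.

18.806

E[T] = (-7)(0.36) + (-6)(0.12) + (-1)(0.16) + (1)(0.24) + (5)(0.12) = -2.56
E[T²] = (-7)²(0.36) + (-6)²(0.12) + (-1)²(0.16) + (1)²(0.24) + (5)²(0.12) = 25.36
var(T) = E[T²] − (E[T])² = 25.36 − (-2.56)² = 18.8064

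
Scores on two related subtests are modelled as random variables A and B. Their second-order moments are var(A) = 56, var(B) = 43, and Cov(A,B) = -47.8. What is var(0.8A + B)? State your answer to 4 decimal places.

var(0.8A + B) = (0.8)²·var(A) + (1)²·var(B) + 2·(0.8)·(1)·Cov(A,B)
= 0.64·56 + 1·43 + 1.6·-47.8 = 2.36

2.3600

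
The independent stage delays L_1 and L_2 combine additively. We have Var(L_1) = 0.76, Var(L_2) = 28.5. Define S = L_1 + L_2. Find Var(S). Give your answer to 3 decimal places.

29.260

By independence, Var(S) = (1)²Var(L_1) + (1)²Var(L_2)
= (1)²·0.76 + (1)²·28.5 = 29.26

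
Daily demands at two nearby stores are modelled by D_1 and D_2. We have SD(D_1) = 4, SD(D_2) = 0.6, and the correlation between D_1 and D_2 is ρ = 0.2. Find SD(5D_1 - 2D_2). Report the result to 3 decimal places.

19.795

var(D_1) = (4)² = 16;  var(D_2) = (0.6)² = 0.36
Cov(D_1,D_2) = ρ·SD(D_1)·SD(D_2) = 0.2·4·0.6 = 0.48
var(5D_1 - 2D_2) = (5)²·var(D_1) + (-2)²·var(D_2) + 2·(5)·(-2)·Cov(D_1,D_2)
= 25·16 + 4·0.36 + -20·0.48 = 391.84
SD(5D_1 - 2D_2) = √391.84 ≈ 19.795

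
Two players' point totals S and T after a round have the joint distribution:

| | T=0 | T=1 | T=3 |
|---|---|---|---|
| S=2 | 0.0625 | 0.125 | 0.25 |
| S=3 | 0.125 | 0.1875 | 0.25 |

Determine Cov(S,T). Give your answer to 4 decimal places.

-0.0820

E[S] = 2.5625,  E[T] = 1.8125
E[ST] = 4.5625
Cov(S,T) = E[ST] − E[S]E[T] = 4.5625 − (2.5625)(1.8125) = -0.08203125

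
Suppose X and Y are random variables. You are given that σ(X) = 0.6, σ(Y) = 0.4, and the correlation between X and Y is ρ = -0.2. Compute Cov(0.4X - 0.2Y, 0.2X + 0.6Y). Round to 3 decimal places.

Var(X) = (0.6)² = 0.36;  Var(Y) = (0.4)² = 0.16
Cov(X,Y) = ρ·σ(X)·σ(Y) = -0.2·0.6·0.4 = -0.048
Cov(0.4X - 0.2Y, 0.2X + 0.6Y) = (0.4)(0.2)Var(X) + (-0.2)(0.6)Var(Y) + [(0.4)(0.6) + (-0.2)(0.2)]Cov(X,Y)
= 0.08·0.36 + -0.12·0.16 + 0.2·-0.048 = 0

0.000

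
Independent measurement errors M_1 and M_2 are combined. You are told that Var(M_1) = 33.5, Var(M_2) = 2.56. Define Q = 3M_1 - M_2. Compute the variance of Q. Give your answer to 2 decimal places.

304.06

By independence, Var(Q) = (3)²Var(M_1) + (-1)²Var(M_2)
= (3)²·33.5 + (-1)²·2.56 = 304.06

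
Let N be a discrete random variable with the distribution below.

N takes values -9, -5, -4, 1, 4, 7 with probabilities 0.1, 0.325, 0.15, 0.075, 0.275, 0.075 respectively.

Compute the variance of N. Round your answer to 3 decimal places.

24.744

E[N] = (-9)(0.1) + (-5)(0.325) + (-4)(0.15) + (1)(0.075) + (4)(0.275) + (7)(0.075) = -1.425
E[N²] = (-9)²(0.1) + (-5)²(0.325) + (-4)²(0.15) + (1)²(0.075) + (4)²(0.275) + (7)²(0.075) = 26.775
var(N) = E[N²] − (E[N])² = 26.775 − (-1.425)² = 24.744375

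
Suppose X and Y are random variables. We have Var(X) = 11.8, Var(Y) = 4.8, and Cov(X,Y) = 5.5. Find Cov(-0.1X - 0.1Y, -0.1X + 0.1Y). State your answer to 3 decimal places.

0.070

Cov(-0.1X - 0.1Y, -0.1X + 0.1Y) = (-0.1)(-0.1)Var(X) + (-0.1)(0.1)Var(Y) + [(-0.1)(0.1) + (-0.1)(-0.1)]Cov(X,Y)
= 0.01·11.8 + -0.01·4.8 + 0·5.5 = 0.07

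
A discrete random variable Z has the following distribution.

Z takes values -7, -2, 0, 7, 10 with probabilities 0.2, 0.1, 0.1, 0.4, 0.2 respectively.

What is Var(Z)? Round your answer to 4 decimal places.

39.5600

E[Z] = (-7)(0.2) + (-2)(0.1) + (0)(0.1) + (7)(0.4) + (10)(0.2) = 3.2
E[Z²] = (-7)²(0.2) + (-2)²(0.1) + (0)²(0.1) + (7)²(0.4) + (10)²(0.2) = 49.8
Var(Z) = E[Z²] − (E[Z])² = 49.8 − (3.2)² = 39.56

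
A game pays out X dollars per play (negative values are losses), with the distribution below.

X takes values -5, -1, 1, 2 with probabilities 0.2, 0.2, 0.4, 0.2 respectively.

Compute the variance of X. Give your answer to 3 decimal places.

E[X] = (-5)(0.2) + (-1)(0.2) + (1)(0.4) + (2)(0.2) = -0.4
E[X²] = (-5)²(0.2) + (-1)²(0.2) + (1)²(0.4) + (2)²(0.2) = 6.4
var(X) = E[X²] − (E[X])² = 6.4 − (-0.4)² = 6.24

6.240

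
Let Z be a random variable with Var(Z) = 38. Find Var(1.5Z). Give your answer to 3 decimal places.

Var(1.5Z) = (1.5)²·Var(Z) = 2.25·38 = 85.5

85.500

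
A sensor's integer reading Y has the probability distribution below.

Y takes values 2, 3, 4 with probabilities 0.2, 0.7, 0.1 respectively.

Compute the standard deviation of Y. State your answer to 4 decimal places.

E[Y] = (2)(0.2) + (3)(0.7) + (4)(0.1) = 2.9
E[Y²] = (2)²(0.2) + (3)²(0.7) + (4)²(0.1) = 8.7
V(Y) = E[Y²] − (E[Y])² = 8.7 − (2.9)² = 0.29
SD(Y) = √0.29 ≈ 0.5385

0.5385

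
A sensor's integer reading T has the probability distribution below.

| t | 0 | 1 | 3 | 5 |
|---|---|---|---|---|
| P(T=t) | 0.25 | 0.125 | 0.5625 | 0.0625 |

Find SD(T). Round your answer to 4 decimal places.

1.4948

E[T] = (0)(0.25) + (1)(0.125) + (3)(0.5625) + (5)(0.0625) = 2.125
E[T²] = (0)²(0.25) + (1)²(0.125) + (3)²(0.5625) + (5)²(0.0625) = 6.75
var(T) = E[T²] − (E[T])² = 6.75 − (2.125)² = 2.234375
SD(T) = √2.234375 ≈ 1.4948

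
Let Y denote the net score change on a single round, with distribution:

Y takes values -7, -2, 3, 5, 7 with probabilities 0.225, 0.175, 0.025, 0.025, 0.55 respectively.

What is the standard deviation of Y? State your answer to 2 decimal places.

E[Y] = (-7)(0.225) + (-2)(0.175) + (3)(0.025) + (5)(0.025) + (7)(0.55) = 2.125
E[Y²] = (-7)²(0.225) + (-2)²(0.175) + (3)²(0.025) + (5)²(0.025) + (7)²(0.55) = 39.525
Var(Y) = E[Y²] − (E[Y])² = 39.525 − (2.125)² = 35.009375
SD(Y) = √35.009375 ≈ 5.92

5.92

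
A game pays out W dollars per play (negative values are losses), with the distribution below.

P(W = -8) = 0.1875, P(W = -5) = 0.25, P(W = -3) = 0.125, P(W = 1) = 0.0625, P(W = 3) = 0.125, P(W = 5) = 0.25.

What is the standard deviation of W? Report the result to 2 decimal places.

4.97

E[W] = (-8)(0.1875) + (-5)(0.25) + (-3)(0.125) + (1)(0.0625) + (3)(0.125) + (5)(0.25) = -1.4375
E[W²] = (-8)²(0.1875) + (-5)²(0.25) + (-3)²(0.125) + (1)²(0.0625) + (3)²(0.125) + (5)²(0.25) = 26.8125
Var(W) = E[W²] − (E[W])² = 26.8125 − (-1.4375)² = 24.74609375
SD(W) = √24.74609375 ≈ 4.97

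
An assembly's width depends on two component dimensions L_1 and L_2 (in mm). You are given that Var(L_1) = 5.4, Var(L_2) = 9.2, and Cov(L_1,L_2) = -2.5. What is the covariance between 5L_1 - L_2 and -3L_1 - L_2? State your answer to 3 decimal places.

-66.800

Cov(5L_1 - L_2, -3L_1 - L_2) = (5)(-3)Var(L_1) + (-1)(-1)Var(L_2) + [(5)(-1) + (-1)(-3)]Cov(L_1,L_2)
= -15·5.4 + 1·9.2 + -2·-2.5 = -66.8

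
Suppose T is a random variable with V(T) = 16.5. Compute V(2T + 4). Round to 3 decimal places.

V(2T + 4) = (2)²·V(T) = 4·16.5 = 66

66.000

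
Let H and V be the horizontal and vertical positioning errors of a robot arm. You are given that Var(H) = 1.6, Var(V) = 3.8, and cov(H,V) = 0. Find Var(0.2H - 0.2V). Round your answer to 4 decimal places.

0.2160

Var(0.2H - 0.2V) = (0.2)²·Var(H) + (-0.2)²·Var(V) + 2·(0.2)·(-0.2)·cov(H,V)
= 0.04·1.6 + 0.04·3.8 + -0.08·0 = 0.216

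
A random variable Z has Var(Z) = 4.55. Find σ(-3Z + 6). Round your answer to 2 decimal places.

6.40

Var(-3Z + 6) = (-3)²·4.55 = 40.95
σ(-3Z + 6) = √40.95 ≈ 6.40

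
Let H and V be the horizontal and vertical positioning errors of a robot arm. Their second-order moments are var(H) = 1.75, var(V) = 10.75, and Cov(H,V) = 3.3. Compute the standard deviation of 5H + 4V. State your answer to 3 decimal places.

var(5H + 4V) = (5)²·var(H) + (4)²·var(V) + 2·(5)·(4)·Cov(H,V)
= 25·1.75 + 16·10.75 + 40·3.3 = 347.75
SD(5H + 4V) = √347.75 ≈ 18.648

18.648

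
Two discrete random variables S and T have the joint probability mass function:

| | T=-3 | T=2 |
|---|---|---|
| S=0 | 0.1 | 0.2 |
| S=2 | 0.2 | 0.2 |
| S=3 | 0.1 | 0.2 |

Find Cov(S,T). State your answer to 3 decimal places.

-0.100

E[S] = 1.7,  E[T] = 0
E[ST] = -0.1
Cov(S,T) = E[ST] − E[S]E[T] = -0.1 − (1.7)(0) = -0.1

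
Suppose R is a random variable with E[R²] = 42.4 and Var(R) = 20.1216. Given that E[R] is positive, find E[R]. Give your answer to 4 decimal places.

4.7200

(E[R])² = E[R²] − Var(R) = 42.4 − 20.1216 = 22.2784
E[R] = √22.2784 = 4.72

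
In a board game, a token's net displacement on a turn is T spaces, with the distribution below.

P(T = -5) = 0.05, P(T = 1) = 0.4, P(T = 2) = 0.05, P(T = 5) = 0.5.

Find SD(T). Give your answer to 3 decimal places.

2.605

E[T] = (-5)(0.05) + (1)(0.4) + (2)(0.05) + (5)(0.5) = 2.75
E[T²] = (-5)²(0.05) + (1)²(0.4) + (2)²(0.05) + (5)²(0.5) = 14.35
var(T) = E[T²] − (E[T])² = 14.35 − (2.75)² = 6.7875
SD(T) = √6.7875 ≈ 2.605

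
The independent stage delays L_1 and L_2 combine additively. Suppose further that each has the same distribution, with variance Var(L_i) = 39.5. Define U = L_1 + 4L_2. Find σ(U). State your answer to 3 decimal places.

25.913

By independence, Var(U) = (1)²Var(L_1) + (4)²Var(L_2)
= (1)²·39.5 + (4)²·39.5 = 671.5
σ(U) = √671.5 ≈ 25.913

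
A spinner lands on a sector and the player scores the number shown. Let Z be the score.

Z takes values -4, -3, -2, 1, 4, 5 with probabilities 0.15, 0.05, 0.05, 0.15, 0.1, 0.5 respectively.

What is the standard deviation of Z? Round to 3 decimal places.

3.530

E[Z] = (-4)(0.15) + (-3)(0.05) + (-2)(0.05) + (1)(0.15) + (4)(0.1) + (5)(0.5) = 2.2
E[Z²] = (-4)²(0.15) + (-3)²(0.05) + (-2)²(0.05) + (1)²(0.15) + (4)²(0.1) + (5)²(0.5) = 17.3
Var(Z) = E[Z²] − (E[Z])² = 17.3 − (2.2)² = 12.46
sd(Z) = √12.46 ≈ 3.530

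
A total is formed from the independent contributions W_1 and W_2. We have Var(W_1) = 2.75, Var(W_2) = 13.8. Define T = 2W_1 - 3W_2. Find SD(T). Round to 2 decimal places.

11.63

By independence, Var(T) = (2)²Var(W_1) + (-3)²Var(W_2)
= (2)²·2.75 + (-3)²·13.8 = 135.2
SD(T) = √135.2 ≈ 11.63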